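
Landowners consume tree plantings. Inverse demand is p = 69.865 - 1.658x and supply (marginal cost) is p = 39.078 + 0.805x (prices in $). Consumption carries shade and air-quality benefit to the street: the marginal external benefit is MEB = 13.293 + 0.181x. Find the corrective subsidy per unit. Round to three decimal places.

subsidy = $16.789 per unit

Social marginal benefit = demand + MEB = 83.158 - 1.477x.
Set SMB = MC: 83.158 - 1.477x = 39.078 + 0.805x → x* = 19.3164.
The Pigouvian subsidy equals MEB at x*: 13.293 + 0.181×19.3164 = 16.7893.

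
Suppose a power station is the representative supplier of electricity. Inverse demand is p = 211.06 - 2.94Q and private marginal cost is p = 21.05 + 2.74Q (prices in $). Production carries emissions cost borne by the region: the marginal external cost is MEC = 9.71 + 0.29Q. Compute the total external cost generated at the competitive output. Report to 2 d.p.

Market equilibrium (private): 21.05 + 2.74Q = 211.06 - 2.94Q → Q_m = 33.4525.
Total external cost = ∫₀^{Q_m} (9.71 + 0.29Q) dQ = 9.71×33.4525 + ½×0.29×33.4525² = 487.0889.

$487.09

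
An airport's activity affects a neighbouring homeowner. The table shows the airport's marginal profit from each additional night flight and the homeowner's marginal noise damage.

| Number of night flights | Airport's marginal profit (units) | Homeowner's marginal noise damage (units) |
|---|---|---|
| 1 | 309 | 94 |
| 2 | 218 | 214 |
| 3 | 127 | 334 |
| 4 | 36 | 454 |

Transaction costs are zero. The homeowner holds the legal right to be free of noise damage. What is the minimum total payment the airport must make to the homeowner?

Efficient level: marginal profit ≥ marginal noise damage through level 2, so k* = 2.
With the homeowner holding the right, the airport must at least compensate total damage at k*: 94 + 214 = 308.

308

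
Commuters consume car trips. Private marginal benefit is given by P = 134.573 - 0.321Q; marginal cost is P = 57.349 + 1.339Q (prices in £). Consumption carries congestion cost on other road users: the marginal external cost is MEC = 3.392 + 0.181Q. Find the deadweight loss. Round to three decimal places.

Market equilibrium (private): 57.349 + 1.339Q = 134.573 - 0.321Q → Q_m = 46.5205.
Social marginal benefit = demand − MEC = 131.181 - 0.502Q.
Set SMB = MC: 131.181 - 0.502Q = 57.349 + 1.339Q → Q* = 40.1043.
The loss is the area between SMB and MC from Q* to Q_m; with linear curves that's a triangle of height MEC(Q_m).
DWL = ½ × 6.4162 × 11.8122 = 37.8947.

DWL = £37.895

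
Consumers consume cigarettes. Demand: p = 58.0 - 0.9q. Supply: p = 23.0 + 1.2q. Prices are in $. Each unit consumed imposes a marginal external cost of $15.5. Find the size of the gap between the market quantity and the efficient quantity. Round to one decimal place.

7.4 units

Market equilibrium (private): 23.0 + 1.2q = 58.0 - 0.9q → q_m = 16.6667.
Social marginal benefit = demand − MEC = 42.5 - 0.9q.
Set SMB = MC: 42.5 - 0.9q = 23.0 + 1.2q → q* = 9.2857.
Gap = |16.6667 − 9.2857| = 7.3810.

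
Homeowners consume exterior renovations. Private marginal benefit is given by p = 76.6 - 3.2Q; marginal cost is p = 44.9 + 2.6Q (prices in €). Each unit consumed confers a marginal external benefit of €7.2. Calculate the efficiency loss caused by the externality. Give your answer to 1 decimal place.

Market equilibrium (private): 44.9 + 2.6Q = 76.6 - 3.2Q → Q_m = 5.4655.
Social marginal benefit = demand + MEB = 83.8 - 3.2Q.
Set SMB = MC: 83.8 - 3.2Q = 44.9 + 2.6Q → Q* = 6.7069.
Height of the DWL triangle at Q_m is SMB(Q_m) − MC(Q_m) = MEB(Q_m) = 7.2000.
DWL = ½ × 1.2414 × 7.2000 = 4.4690.

DWL = €4.5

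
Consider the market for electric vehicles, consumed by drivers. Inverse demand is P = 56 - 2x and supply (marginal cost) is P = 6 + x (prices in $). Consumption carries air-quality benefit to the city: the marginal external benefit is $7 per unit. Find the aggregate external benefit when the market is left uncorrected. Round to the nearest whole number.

$117

Market equilibrium (private): 6 + x = 56 - 2x → x_m = 16.6667.
Total external benefit = MEB × x_m = 7 × 16.6667 = 116.6669.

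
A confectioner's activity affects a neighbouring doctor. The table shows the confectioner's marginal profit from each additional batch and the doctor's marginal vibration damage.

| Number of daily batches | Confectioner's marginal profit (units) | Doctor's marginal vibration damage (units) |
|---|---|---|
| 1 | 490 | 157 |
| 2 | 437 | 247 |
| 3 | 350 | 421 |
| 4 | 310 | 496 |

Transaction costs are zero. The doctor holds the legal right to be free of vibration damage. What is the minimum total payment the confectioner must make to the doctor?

Efficient level: marginal profit ≥ marginal vibration damage through level 2, so k* = 2.
With the doctor holding the right, the confectioner must at least compensate total damage at k*: 157 + 247 = 404.

404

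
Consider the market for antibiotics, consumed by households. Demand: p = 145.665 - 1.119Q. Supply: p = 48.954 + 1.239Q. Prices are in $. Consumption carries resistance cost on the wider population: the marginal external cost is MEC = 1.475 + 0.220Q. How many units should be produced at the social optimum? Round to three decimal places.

Q* = 36.942

Social marginal benefit = demand − MEC = 144.190 - 1.339Q.
Set SMB = MC: 144.190 - 1.339Q = 48.954 + 1.239Q → Q* = 36.9418.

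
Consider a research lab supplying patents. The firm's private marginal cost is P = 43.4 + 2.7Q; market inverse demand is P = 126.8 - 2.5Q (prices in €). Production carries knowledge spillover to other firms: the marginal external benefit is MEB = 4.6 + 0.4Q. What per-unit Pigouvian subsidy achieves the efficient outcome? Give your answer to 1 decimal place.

subsidy = €11.9 per unit

Social marginal cost = private MC − MEB = 38.8 + 2.3Q.
Set SMC = demand: 38.8 + 2.3Q = 126.8 - 2.5Q → Q* = 18.3333.
The Pigouvian subsidy equals MEB at Q*: 4.6 + 0.4×18.3333 = 11.9333.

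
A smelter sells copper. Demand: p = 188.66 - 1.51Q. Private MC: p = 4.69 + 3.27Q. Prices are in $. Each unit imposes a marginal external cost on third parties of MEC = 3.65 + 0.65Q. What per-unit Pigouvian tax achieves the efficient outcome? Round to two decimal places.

tax = $25.24 per unit

Social marginal cost = private MC + MEC = 8.34 + 3.92Q.
Set SMC = demand: 8.34 + 3.92Q = 188.66 - 1.51Q → Q* = 33.2081.
The Pigouvian tax equals MEC at Q*: 3.65 + 0.65×33.2081 = 25.2353.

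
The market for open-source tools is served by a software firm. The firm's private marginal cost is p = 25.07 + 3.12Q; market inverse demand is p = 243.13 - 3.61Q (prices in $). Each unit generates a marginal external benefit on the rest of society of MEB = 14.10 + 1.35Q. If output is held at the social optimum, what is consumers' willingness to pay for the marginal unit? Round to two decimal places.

Social marginal cost = private MC − MEB = 10.97 + 1.77Q.
Set SMC = demand: 10.97 + 1.77Q = 243.13 - 3.61Q → Q* = 43.1524.
Consumer price on the demand curve at Q*: 243.13 − 3.61×43.1524 = 87.3498.

P = $87.35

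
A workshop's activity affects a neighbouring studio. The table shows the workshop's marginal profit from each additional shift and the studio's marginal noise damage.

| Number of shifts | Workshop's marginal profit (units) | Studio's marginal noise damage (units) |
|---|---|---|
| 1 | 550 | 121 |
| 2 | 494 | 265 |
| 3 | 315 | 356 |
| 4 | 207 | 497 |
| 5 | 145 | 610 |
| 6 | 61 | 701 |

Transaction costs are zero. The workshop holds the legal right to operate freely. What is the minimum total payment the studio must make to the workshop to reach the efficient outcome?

Left alone the workshop would choose level 6 (marginal profit stays positive).
Efficient level: k* = 2 (marginal profit ≥ marginal noise damage through 2).
The studio must at least cover the workshop's forgone profit from cutting 6→2: 315 + 207 + 145 + 61 = 728.

728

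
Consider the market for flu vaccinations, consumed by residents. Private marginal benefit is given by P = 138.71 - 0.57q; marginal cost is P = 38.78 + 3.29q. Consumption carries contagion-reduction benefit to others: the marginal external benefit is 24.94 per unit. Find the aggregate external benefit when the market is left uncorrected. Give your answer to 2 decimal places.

645.66

Market equilibrium (private): 38.78 + 3.29q = 138.71 - 0.57q → q_m = 25.8886.
Total external benefit = MEB × q_m = 24.94 × 25.8886 = 645.6617.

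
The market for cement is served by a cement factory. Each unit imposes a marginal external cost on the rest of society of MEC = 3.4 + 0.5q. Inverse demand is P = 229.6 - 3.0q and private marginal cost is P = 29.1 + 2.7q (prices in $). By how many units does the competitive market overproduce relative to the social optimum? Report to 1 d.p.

Market equilibrium (private): 29.1 + 2.7q = 229.6 - 3.0q → q_m = 35.1754.
Social marginal cost = private MC + MEC = 32.5 + 3.2q.
Set SMC = demand: 32.5 + 3.2q = 229.6 - 3.0q → q* = 31.7903.
Gap = |35.1754 − 31.7903| = 3.3851.

3.4 units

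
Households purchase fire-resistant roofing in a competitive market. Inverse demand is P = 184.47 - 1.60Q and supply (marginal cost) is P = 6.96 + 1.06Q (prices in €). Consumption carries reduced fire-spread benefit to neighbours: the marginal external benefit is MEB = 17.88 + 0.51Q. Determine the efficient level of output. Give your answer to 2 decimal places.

Q* = 90.88

Social marginal benefit = demand + MEB = 202.35 - 1.09Q.
Set SMB = MC: 202.35 - 1.09Q = 6.96 + 1.06Q → Q* = 90.8791.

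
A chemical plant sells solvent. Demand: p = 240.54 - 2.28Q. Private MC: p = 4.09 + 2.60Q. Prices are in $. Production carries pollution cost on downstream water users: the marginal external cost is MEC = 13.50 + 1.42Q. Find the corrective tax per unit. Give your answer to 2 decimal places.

tax = $63.75 per unit

Social marginal cost = private MC + MEC = 17.59 + 4.02Q.
Set SMC = demand: 17.59 + 4.02Q = 240.54 - 2.28Q → Q* = 35.3889.
The Pigouvian tax equals MEC at Q*: 13.50 + 1.42×35.3889 = 63.7522.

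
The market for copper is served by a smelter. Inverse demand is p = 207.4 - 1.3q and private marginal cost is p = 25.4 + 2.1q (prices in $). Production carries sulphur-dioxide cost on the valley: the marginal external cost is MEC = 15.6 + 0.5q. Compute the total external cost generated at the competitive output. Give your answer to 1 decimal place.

$1551.4

Market equilibrium (private): 25.4 + 2.1q = 207.4 - 1.3q → q_m = 53.5294.
Total external cost = ∫₀^{q_m} (15.6 + 0.5q) dq = 15.6×53.5294 + ½×0.5×53.5294² = 1551.4078.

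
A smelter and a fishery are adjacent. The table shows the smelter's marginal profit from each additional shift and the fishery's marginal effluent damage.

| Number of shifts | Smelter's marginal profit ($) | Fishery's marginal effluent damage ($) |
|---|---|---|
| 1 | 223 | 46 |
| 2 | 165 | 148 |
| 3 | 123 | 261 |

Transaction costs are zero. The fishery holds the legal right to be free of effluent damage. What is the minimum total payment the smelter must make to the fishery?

$194

Efficient level: marginal profit ≥ marginal effluent damage through level 2, so k* = 2.
With the fishery holding the right, the smelter must at least compensate total damage at k*: 46 + 148 = 194.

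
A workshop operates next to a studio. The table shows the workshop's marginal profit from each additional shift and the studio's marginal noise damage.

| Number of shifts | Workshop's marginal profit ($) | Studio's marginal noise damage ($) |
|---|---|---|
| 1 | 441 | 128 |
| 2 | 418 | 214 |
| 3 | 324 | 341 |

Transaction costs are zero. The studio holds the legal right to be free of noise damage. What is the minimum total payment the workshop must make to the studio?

Efficient level: marginal profit ≥ marginal noise damage through level 2, so k* = 2.
With the studio holding the right, the workshop must at least compensate total damage at k*: 128 + 214 = 342.

$342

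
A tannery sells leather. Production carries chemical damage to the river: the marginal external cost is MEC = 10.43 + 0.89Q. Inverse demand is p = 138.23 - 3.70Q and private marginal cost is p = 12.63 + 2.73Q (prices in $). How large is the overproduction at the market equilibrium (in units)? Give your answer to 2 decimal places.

3.80 units

Market equilibrium (private): 12.63 + 2.73Q = 138.23 - 3.70Q → Q_m = 19.5334.
Social marginal cost = private MC + MEC = 23.06 + 3.62Q.
Set SMC = demand: 23.06 + 3.62Q = 138.23 - 3.70Q → Q* = 15.7336.
Gap = |19.5334 − 15.7336| = 3.7998.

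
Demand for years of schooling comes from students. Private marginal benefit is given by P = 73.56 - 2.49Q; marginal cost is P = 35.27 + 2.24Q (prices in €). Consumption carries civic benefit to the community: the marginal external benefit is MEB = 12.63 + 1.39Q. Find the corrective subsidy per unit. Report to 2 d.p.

subsidy = €33.82 per unit

Social marginal benefit = demand + MEB = 86.19 - 1.10Q.
Set SMB = MC: 86.19 - 1.10Q = 35.27 + 2.24Q → Q* = 15.2455.
The Pigouvian subsidy equals MEB at Q*: 12.63 + 1.39×15.2455 = 33.8212.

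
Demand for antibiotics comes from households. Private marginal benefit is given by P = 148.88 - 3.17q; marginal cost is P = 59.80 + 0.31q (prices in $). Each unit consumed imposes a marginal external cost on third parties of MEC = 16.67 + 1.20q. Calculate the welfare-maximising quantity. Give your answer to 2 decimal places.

Social marginal benefit = demand − MEC = 132.21 - 4.37q.
Set SMB = MC: 132.21 - 4.37q = 59.80 + 0.31q → q* = 15.4722.

q* = 15.47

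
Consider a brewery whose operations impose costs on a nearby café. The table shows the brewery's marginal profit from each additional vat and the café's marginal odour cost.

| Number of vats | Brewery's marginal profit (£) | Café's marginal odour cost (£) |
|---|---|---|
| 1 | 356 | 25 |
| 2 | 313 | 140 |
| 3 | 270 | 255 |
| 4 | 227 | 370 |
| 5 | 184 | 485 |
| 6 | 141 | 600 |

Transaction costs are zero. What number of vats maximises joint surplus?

Bargaining reaches the level where marginal profit last exceeds marginal odour cost.
That holds through level 3 (270 ≥ 255) but not at 4 (227 < 370).

3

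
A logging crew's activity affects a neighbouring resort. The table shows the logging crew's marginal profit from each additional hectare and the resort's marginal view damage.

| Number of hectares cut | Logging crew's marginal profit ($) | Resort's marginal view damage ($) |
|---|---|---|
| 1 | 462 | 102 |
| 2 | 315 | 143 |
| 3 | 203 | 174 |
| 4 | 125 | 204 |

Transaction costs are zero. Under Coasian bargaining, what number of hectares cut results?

3

Bargaining reaches the level where marginal profit last exceeds marginal view damage.
That holds through level 3 (203 ≥ 174) but not at 4 (125 < 204).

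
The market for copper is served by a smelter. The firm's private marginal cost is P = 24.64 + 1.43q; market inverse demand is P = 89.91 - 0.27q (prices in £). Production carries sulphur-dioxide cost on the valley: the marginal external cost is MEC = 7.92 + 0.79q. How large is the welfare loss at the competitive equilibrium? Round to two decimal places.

DWL = £293.81

Market equilibrium (private): 24.64 + 1.43q = 89.91 - 0.27q → q_m = 38.3941.
Social marginal cost = private MC + MEC = 32.56 + 2.22q.
Set SMC = demand: 32.56 + 2.22q = 89.91 - 0.27q → q* = 23.0321.
The loss is the area between SMC and demand from q* to q_m; with linear curves that's a triangle of height MEC(q_m).
DWL = ½ × 15.3620 × 38.2514 = 293.8090.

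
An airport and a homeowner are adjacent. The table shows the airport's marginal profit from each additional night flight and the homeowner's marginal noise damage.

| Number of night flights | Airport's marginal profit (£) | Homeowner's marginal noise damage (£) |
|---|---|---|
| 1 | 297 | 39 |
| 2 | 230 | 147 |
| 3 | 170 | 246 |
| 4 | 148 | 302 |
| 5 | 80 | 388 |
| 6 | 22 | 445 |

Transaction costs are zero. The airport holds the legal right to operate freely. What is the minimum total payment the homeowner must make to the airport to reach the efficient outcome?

Left alone the airport would choose level 6 (marginal profit stays positive).
Efficient level: k* = 2 (marginal profit ≥ marginal noise damage through 2).
The homeowner must at least cover the airport's forgone profit from cutting 6→2: 170 + 148 + 80 + 22 = 420.

£420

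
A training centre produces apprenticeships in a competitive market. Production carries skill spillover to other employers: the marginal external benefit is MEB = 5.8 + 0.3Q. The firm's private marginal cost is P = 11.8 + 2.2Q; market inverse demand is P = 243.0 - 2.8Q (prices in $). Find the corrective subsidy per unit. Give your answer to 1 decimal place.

Social marginal cost = private MC − MEB = 6.0 + 1.9Q.
Set SMC = demand: 6.0 + 1.9Q = 243.0 - 2.8Q → Q* = 50.4255.
The Pigouvian subsidy equals MEB at Q*: 5.8 + 0.3×50.4255 = 20.9277.

subsidy = $20.9 per unit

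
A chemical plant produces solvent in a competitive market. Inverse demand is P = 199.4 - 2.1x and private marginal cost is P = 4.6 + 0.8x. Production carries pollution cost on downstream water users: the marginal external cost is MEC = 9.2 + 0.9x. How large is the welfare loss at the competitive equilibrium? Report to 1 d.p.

DWL = 638.4

Market equilibrium (private): 4.6 + 0.8x = 199.4 - 2.1x → x_m = 67.1724.
Social marginal cost = private MC + MEC = 13.8 + 1.7x.
Set SMC = demand: 13.8 + 1.7x = 199.4 - 2.1x → x* = 48.8421.
The welfare-loss triangle has base |x_m − x*| and height MEC(x_m) (the vertical gap between SMC and demand is zero at x* and MEC at x_m).
DWL = ½ × 18.3303 × 69.6552 = 638.4004.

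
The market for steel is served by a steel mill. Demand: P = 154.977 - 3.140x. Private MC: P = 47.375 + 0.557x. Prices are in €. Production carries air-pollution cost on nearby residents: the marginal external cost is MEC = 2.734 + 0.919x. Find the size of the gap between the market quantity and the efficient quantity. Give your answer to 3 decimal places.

Market equilibrium (private): 47.375 + 0.557x = 154.977 - 3.140x → x_m = 29.1052.
Social marginal cost = private MC + MEC = 50.109 + 1.476x.
Set SMC = demand: 50.109 + 1.476x = 154.977 - 3.140x → x* = 22.7184.
Gap = |29.1052 − 22.7184| = 6.3868.

6.387 units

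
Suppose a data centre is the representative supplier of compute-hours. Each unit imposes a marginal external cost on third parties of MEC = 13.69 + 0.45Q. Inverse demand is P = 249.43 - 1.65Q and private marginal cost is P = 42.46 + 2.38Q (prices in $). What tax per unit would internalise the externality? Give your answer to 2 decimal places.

tax = $33.10 per unit

Social marginal cost = private MC + MEC = 56.15 + 2.83Q.
Set SMC = demand: 56.15 + 2.83Q = 249.43 - 1.65Q → Q* = 43.1429.
The Pigouvian tax equals MEC at Q*: 13.69 + 0.45×43.1429 = 33.1043.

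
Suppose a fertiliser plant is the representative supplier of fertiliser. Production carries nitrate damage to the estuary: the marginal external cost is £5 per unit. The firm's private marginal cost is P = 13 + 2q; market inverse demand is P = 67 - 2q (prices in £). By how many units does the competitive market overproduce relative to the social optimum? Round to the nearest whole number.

1 units

Market equilibrium (private): 13 + 2q = 67 - 2q → q_m = 13.5000.
Social marginal cost = private MC + MEC = 18 + 2q.
Set SMC = demand: 18 + 2q = 67 - 2q → q* = 12.2500.
Gap = |13.5000 − 12.2500| = 1.2500.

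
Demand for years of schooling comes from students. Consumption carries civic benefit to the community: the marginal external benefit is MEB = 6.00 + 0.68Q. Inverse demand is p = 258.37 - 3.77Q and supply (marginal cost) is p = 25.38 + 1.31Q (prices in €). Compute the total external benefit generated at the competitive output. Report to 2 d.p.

€990.38

Market equilibrium (private): 25.38 + 1.31Q = 258.37 - 3.77Q → Q_m = 45.8642.
Total external benefit = ∫₀^{Q_m} (6.00 + 0.68Q) dQ = 6.00×45.8642 + ½×0.68×45.8642² = 990.3836.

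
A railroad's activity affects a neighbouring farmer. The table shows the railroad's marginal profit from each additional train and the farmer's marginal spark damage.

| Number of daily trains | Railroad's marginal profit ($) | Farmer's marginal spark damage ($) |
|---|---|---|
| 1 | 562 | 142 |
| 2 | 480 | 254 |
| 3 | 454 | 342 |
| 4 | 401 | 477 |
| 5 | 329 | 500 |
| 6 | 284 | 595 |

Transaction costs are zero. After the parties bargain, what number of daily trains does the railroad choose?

3

Bargaining reaches the level where marginal profit last exceeds marginal spark damage.
That holds through level 3 (454 ≥ 342) but not at 4 (401 < 477).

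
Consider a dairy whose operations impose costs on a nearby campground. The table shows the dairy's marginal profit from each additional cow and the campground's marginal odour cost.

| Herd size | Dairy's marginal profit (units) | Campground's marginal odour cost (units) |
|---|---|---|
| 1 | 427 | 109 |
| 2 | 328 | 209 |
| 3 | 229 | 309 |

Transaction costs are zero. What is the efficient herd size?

Bargaining reaches the level where marginal profit last exceeds marginal odour cost.
That holds through level 2 (328 ≥ 209) but not at 3 (229 < 309).

2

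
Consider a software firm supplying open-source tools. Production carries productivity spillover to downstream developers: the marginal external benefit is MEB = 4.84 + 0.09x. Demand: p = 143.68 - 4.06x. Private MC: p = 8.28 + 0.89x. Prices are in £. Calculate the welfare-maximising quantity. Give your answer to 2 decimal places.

x* = 28.86

Social marginal cost = private MC − MEB = 3.44 + 0.80x.
Set SMC = demand: 3.44 + 0.80x = 143.68 - 4.06x → x* = 28.8560.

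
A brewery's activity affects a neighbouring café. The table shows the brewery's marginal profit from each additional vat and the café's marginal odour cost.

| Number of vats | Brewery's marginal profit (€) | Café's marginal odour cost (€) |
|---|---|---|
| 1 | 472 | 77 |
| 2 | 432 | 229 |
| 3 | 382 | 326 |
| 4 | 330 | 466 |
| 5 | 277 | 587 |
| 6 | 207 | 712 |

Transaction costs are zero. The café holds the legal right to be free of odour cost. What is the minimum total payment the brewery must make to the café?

€632

Efficient level: marginal profit ≥ marginal odour cost through level 3, so k* = 3.
With the café holding the right, the brewery must at least compensate total damage at k*: 77 + 229 + 326 = 632.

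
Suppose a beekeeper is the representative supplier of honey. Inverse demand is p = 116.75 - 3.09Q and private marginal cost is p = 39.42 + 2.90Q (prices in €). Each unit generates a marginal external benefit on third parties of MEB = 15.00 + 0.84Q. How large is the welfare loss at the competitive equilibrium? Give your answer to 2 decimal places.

DWL = €64.85

Market equilibrium (private): 39.42 + 2.90Q = 116.75 - 3.09Q → Q_m = 12.9098.
Social marginal cost = private MC − MEB = 24.42 + 2.06Q.
Set SMC = demand: 24.42 + 2.06Q = 116.75 - 3.09Q → Q* = 17.9282.
The welfare-loss triangle has base |Q_m − Q*| and height MEB(Q_m) (the vertical gap between SMC and demand is zero at Q* and MEB at Q_m).
DWL = ½ × 5.0184 × 25.8443 = 64.8485.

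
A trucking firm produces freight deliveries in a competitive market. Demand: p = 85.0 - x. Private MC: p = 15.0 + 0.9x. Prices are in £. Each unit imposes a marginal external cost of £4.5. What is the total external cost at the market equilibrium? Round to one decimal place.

Market equilibrium (private): 15.0 + 0.9x = 85.0 - x → x_m = 36.8421.
Total external cost = MEC × x_m = 4.5 × 36.8421 = 165.7895.

£165.8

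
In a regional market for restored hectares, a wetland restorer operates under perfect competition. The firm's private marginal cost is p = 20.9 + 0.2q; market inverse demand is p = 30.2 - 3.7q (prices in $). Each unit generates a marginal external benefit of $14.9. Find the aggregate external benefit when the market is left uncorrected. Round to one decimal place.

Market equilibrium (private): 20.9 + 0.2q = 30.2 - 3.7q → q_m = 2.3846.
Total external benefit = MEB × q_m = 14.9 × 2.3846 = 35.5305.

$35.5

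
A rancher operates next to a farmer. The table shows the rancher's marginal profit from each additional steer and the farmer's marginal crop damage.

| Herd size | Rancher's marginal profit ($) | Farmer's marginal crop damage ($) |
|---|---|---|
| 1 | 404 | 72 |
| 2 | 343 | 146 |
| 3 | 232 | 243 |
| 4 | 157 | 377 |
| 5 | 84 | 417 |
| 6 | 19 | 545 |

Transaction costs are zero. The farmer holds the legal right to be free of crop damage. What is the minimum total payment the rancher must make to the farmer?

Efficient level: marginal profit ≥ marginal crop damage through level 2, so k* = 2.
With the farmer holding the right, the rancher must at least compensate total damage at k*: 72 + 146 = 218.

$218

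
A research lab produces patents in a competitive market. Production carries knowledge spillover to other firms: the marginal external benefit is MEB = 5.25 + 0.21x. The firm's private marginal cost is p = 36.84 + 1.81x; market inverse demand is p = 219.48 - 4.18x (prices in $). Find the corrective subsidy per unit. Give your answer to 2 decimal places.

Social marginal cost = private MC − MEB = 31.59 + 1.60x.
Set SMC = demand: 31.59 + 1.60x = 219.48 - 4.18x → x* = 32.5069.
The Pigouvian subsidy equals MEB at x*: 5.25 + 0.21×32.5069 = 12.0764.

subsidy = $12.08 per unit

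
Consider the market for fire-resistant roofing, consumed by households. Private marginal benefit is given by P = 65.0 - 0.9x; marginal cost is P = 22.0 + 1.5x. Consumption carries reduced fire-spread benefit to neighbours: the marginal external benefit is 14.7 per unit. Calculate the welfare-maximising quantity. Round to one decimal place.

Social marginal benefit = demand + MEB = 79.7 - 0.9x.
Set SMB = MC: 79.7 - 0.9x = 22.0 + 1.5x → x* = 24.0417.

x* = 24.0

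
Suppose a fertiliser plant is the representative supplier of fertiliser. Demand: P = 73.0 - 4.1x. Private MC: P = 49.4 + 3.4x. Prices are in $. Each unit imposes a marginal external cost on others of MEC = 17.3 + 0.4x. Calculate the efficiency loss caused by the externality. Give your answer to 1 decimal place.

DWL = $21.8

Market equilibrium (private): 49.4 + 3.4x = 73.0 - 4.1x → x_m = 3.1467.
Social marginal cost = private MC + MEC = 66.7 + 3.8x.
Set SMC = demand: 66.7 + 3.8x = 73.0 - 4.1x → x* = 0.7975.
Height of the DWL triangle at x_m is SMC(x_m) − demand(x_m) = MEC(x_m) = 18.5587.
DWL = ½ × 2.3492 × 18.5587 = 21.7990.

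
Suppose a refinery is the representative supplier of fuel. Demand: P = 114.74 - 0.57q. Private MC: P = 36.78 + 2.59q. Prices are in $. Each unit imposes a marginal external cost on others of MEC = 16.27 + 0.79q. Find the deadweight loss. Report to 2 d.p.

DWL = $161.87

Market equilibrium (private): 36.78 + 2.59q = 114.74 - 0.57q → q_m = 24.6709.
Social marginal cost = private MC + MEC = 53.05 + 3.38q.
Set SMC = demand: 53.05 + 3.38q = 114.74 - 0.57q → q* = 15.6177.
The loss is the area between SMC and demand from q* to q_m; with linear curves that's a triangle of height MEC(q_m).
DWL = ½ × 9.0532 × 35.7600 = 161.8712.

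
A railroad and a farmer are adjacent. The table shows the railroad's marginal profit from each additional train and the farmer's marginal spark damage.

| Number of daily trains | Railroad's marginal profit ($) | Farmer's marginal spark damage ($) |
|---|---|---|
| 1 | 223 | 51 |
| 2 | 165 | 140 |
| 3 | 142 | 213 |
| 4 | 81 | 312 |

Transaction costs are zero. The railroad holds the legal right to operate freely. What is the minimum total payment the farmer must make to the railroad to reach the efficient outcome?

Left alone the railroad would choose level 4 (marginal profit stays positive).
Efficient level: k* = 2 (marginal profit ≥ marginal spark damage through 2).
The farmer must at least cover the railroad's forgone profit from cutting 4→2: 142 + 81 = 223.

$223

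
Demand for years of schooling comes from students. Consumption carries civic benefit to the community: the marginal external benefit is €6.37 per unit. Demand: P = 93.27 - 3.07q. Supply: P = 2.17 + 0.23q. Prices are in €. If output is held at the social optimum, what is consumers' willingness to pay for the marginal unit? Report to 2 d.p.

P = €2.59

Social marginal benefit = demand + MEB = 99.64 - 3.07q.
Set SMB = MC: 99.64 - 3.07q = 2.17 + 0.23q → q* = 29.5364.
Consumer price on the demand curve at q*: 93.27 − 3.07×29.5364 = 2.5933.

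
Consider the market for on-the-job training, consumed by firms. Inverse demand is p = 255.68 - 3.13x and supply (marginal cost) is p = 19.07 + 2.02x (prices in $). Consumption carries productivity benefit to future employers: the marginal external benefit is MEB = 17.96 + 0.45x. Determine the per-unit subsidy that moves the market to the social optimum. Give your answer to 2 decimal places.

Social marginal benefit = demand + MEB = 273.64 - 2.68x.
Set SMB = MC: 273.64 - 2.68x = 19.07 + 2.02x → x* = 54.1638.
The Pigouvian subsidy equals MEB at x*: 17.96 + 0.45×54.1638 = 42.3337.

subsidy = $42.33 per unit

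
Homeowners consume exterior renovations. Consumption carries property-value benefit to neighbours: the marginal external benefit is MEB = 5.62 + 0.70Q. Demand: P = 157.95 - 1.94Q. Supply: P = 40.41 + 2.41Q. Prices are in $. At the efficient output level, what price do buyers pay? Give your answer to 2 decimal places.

P = $92.49

Social marginal benefit = demand + MEB = 163.57 - 1.24Q.
Set SMB = MC: 163.57 - 1.24Q = 40.41 + 2.41Q → Q* = 33.7425.
Consumer price on the demand curve at Q*: 157.95 − 1.94×33.7425 = 92.4896.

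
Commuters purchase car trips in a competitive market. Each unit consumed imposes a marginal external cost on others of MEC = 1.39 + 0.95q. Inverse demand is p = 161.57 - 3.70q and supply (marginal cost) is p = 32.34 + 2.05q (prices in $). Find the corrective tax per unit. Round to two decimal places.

Social marginal benefit = demand − MEC = 160.18 - 4.65q.
Set SMB = MC: 160.18 - 4.65q = 32.34 + 2.05q → q* = 19.0806.
The Pigouvian tax equals MEC at q*: 1.39 + 0.95×19.0806 = 19.5166.

tax = $19.52 per unit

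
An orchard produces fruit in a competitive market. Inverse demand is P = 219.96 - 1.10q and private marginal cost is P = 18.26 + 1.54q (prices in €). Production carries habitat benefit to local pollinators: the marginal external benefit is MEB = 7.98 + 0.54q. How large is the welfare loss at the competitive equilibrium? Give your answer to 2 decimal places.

Market equilibrium (private): 18.26 + 1.54q = 219.96 - 1.10q → q_m = 76.4015.
Social marginal cost = private MC − MEB = 10.28 + q.
Set SMC = demand: 10.28 + q = 219.96 - 1.10q → q* = 99.8476.
Height of the DWL triangle at q_m is demand(q_m) − SMC(q_m) = MEB(q_m) = 49.2368.
DWL = ½ × 23.4461 × 49.2368 = 577.2055.

DWL = €577.21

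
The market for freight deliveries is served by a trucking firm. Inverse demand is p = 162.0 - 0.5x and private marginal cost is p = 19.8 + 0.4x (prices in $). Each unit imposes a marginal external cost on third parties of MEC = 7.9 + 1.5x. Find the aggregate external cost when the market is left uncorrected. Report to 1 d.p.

Market equilibrium (private): 19.8 + 0.4x = 162.0 - 0.5x → x_m = 158.0000.
Total external cost = ∫₀^{x_m} (7.9 + 1.5x) dx = 7.9×158.0000 + ½×1.5×158.0000² = 19971.2000.

$19971.2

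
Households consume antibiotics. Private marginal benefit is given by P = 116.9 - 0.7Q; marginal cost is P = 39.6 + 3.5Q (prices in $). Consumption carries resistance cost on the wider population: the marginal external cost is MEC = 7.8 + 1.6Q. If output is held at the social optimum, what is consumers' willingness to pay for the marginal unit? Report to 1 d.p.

P = $108.5

Social marginal benefit = demand − MEC = 109.1 - 2.3Q.
Set SMB = MC: 109.1 - 2.3Q = 39.6 + 3.5Q → Q* = 11.9828.
Consumer price on the demand curve at Q*: 116.9 − 0.7×11.9828 = 108.5120.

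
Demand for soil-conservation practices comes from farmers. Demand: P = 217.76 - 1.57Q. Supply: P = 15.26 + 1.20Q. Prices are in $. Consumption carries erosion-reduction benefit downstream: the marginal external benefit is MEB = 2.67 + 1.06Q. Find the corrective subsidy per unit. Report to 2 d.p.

Social marginal benefit = demand + MEB = 220.43 - 0.51Q.
Set SMB = MC: 220.43 - 0.51Q = 15.26 + 1.20Q → Q* = 119.9825.
The Pigouvian subsidy equals MEB at Q*: 2.67 + 1.06×119.9825 = 129.8515.

subsidy = $129.85 per unit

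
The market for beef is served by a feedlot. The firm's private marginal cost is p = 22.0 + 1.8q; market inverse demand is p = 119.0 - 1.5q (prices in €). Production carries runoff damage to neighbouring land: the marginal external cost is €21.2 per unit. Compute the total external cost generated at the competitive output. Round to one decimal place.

Market equilibrium (private): 22.0 + 1.8q = 119.0 - 1.5q → q_m = 29.3939.
Total external cost = MEC × q_m = 21.2 × 29.3939 = 623.1507.

€623.2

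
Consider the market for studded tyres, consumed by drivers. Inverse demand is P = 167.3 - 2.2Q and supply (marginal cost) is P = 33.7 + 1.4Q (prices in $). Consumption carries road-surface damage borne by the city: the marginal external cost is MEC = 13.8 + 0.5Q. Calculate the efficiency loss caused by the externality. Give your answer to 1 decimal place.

Market equilibrium (private): 33.7 + 1.4Q = 167.3 - 2.2Q → Q_m = 37.1111.
Social marginal benefit = demand − MEC = 153.5 - 2.7Q.
Set SMB = MC: 153.5 - 2.7Q = 33.7 + 1.4Q → Q* = 29.2195.
Height of the DWL triangle at Q_m is MC(Q_m) − SMB(Q_m) = MEC(Q_m) = 32.3556.
DWL = ½ × 7.8916 × 32.3556 = 127.6687.

DWL = $127.7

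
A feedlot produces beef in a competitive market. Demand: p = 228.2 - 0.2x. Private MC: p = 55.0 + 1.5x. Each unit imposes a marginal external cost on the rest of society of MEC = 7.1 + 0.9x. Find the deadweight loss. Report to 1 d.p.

DWL = 1877.0

Market equilibrium (private): 55.0 + 1.5x = 228.2 - 0.2x → x_m = 101.8824.
Social marginal cost = private MC + MEC = 62.1 + 2.4x.
Set SMC = demand: 62.1 + 2.4x = 228.2 - 0.2x → x* = 63.8846.
Height of the DWL triangle at x_m is SMC(x_m) − demand(x_m) = MEC(x_m) = 98.7941.
DWL = ½ × 37.9978 × 98.7941 = 1876.9792.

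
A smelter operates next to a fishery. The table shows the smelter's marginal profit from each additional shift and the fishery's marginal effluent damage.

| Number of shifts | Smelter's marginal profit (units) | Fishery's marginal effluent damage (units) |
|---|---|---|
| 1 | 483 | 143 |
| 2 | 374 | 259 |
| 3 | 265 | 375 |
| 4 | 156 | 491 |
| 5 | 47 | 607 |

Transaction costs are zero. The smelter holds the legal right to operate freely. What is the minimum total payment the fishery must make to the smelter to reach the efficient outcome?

468

Left alone the smelter would choose level 5 (marginal profit stays positive).
Efficient level: k* = 2 (marginal profit ≥ marginal effluent damage through 2).
The fishery must at least cover the smelter's forgone profit from cutting 5→2: 265 + 156 + 47 = 468.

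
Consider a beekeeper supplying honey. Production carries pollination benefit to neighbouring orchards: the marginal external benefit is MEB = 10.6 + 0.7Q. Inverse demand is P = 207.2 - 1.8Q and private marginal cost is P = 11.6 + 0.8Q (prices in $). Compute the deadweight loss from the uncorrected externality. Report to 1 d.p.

Market equilibrium (private): 11.6 + 0.8Q = 207.2 - 1.8Q → Q_m = 75.2308.
Social marginal cost = private MC − MEB = 1.0 + 0.1Q.
Set SMC = demand: 1.0 + 0.1Q = 207.2 - 1.8Q → Q* = 108.5263.
Between Q* and Q_m the wedge demand − SMC runs linearly from 0 to MEB(Q_m), so the loss is a triangle.
DWL = ½ × 33.2955 × 63.2615 = 1053.1616.

DWL = $1053.2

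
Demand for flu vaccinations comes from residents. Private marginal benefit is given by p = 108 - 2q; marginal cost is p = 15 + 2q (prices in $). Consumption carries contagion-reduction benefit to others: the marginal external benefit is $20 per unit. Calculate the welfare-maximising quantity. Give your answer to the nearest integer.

Social marginal benefit = demand + MEB = 128 - 2q.
Set SMB = MC: 128 - 2q = 15 + 2q → q* = 28.2500.

q* = 28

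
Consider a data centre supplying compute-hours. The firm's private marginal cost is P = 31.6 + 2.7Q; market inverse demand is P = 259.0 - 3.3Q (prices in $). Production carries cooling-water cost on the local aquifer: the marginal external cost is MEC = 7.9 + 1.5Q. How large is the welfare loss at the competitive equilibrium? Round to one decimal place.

DWL = $279.5

Market equilibrium (private): 31.6 + 2.7Q = 259.0 - 3.3Q → Q_m = 37.9000.
Social marginal cost = private MC + MEC = 39.5 + 4.2Q.
Set SMC = demand: 39.5 + 4.2Q = 259.0 - 3.3Q → Q* = 29.2667.
Height of the DWL triangle at Q_m is SMC(Q_m) − demand(Q_m) = MEC(Q_m) = 64.7500.
DWL = ½ × 8.6333 × 64.7500 = 279.5031.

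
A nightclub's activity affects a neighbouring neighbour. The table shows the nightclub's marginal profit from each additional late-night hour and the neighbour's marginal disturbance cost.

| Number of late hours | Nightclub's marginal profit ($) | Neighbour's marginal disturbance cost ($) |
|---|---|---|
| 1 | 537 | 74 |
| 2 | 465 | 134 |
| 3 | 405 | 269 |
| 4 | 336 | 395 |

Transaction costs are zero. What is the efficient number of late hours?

Bargaining reaches the level where marginal profit last exceeds marginal disturbance cost.
That holds through level 3 (405 ≥ 269) but not at 4 (336 < 395).

3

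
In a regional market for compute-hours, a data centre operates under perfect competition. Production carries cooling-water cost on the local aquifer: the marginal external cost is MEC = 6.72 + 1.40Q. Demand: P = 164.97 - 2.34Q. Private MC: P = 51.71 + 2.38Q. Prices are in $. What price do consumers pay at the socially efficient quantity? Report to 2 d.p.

P = $124.23

Social marginal cost = private MC + MEC = 58.43 + 3.78Q.
Set SMC = demand: 58.43 + 3.78Q = 164.97 - 2.34Q → Q* = 17.4085.
Consumer price on the demand curve at Q*: 164.97 − 2.34×17.4085 = 124.2341.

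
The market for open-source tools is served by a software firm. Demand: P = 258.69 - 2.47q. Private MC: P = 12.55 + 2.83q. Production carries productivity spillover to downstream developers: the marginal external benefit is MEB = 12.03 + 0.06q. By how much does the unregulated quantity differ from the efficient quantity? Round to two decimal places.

2.83 units

Market equilibrium (private): 12.55 + 2.83q = 258.69 - 2.47q → q_m = 46.4415.
Social marginal cost = private MC − MEB = 0.52 + 2.77q.
Set SMC = demand: 0.52 + 2.77q = 258.69 - 2.47q → q* = 49.2691.
Gap = |46.4415 − 49.2691| = 2.8276.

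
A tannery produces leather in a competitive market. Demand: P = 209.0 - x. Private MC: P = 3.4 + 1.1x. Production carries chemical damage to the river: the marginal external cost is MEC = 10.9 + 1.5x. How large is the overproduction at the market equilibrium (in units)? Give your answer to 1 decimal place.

Market equilibrium (private): 3.4 + 1.1x = 209.0 - x → x_m = 97.9048.
Social marginal cost = private MC + MEC = 14.3 + 2.6x.
Set SMC = demand: 14.3 + 2.6x = 209.0 - x → x* = 54.0833.
Gap = |97.9048 − 54.0833| = 43.8215.

43.8 units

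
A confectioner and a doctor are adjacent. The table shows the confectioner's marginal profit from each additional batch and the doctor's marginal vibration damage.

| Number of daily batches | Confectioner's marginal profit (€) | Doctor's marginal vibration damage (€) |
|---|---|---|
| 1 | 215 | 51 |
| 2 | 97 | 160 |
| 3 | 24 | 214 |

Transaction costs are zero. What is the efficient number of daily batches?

Bargaining reaches the level where marginal profit last exceeds marginal vibration damage.
That holds through level 1 (215 ≥ 51) but not at 2 (97 < 160).

1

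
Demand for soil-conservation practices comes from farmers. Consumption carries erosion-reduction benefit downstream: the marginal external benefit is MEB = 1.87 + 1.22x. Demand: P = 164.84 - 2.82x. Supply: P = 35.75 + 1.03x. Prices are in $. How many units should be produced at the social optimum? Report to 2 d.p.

Social marginal benefit = demand + MEB = 166.71 - 1.60x.
Set SMB = MC: 166.71 - 1.60x = 35.75 + 1.03x → x* = 49.7947.

x* = 49.79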